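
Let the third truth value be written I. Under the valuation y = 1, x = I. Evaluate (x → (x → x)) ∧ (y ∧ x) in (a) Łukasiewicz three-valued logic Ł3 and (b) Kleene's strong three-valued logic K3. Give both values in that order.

In Łukasiewicz three-valued logic Ł3: x → x = I → I = 1
x → (x → x) = I → 1 = 1
y ∧ x = 1 ∧ I = I
(x → (x → x)) ∧ (y ∧ x) = 1 ∧ I = I
In Kleene's strong three-valued logic K3: x → x = I → I = I  [¬I ∨ I]
x → (x → x) = I → I = I
y ∧ x = 1 ∧ I = I
(x → (x → x)) ∧ (y ∧ x) = I ∧ I = I

I; I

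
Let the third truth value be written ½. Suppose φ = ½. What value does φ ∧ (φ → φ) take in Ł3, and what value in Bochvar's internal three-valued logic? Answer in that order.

In Ł3: φ → φ = ½ → ½ = T  [min(1, 1−½+½)]
φ ∧ (φ → φ) = ½ ∧ T = ½
In Bochvar's internal three-valued logic: φ → φ = ½ → ½ = ½  [any arg is the third value ⇒ result is the third value]
φ ∧ (φ → φ) = ½ ∧ ½ = ½

½; ½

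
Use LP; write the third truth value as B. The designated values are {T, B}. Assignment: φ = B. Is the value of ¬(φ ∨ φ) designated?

Yes

φ ∨ φ = B ∨ B = B
¬(φ ∨ φ) = ¬B = B
B ∈ {T, B}.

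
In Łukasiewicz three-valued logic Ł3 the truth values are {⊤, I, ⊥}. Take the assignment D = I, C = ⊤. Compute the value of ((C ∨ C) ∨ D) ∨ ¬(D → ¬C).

⊤

C ∨ C = ⊤ ∨ ⊤ = ⊤
(C ∨ C) ∨ D = ⊤ ∨ I = ⊤
¬C = ¬⊤ = ⊥
D → ¬C = I → ⊥ = I  [min(1, 1−½+0)]
¬(D → ¬C) = ¬I = I
((C ∨ C) ∨ D) ∨ ¬(D → ¬C) = ⊤ ∨ I = ⊤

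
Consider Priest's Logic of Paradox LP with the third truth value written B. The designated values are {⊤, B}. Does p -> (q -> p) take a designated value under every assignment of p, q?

Every assignment of p, q over {⊤, B, ⊥} gives a value in {⊤, B}.
In particular, with p=B, q=B: p -> (q -> p) = B.

Yes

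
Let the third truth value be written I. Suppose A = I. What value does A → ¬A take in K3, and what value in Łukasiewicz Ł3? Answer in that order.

In K3: ¬A = ¬I = I
A → ¬A = I → I = I
In Łukasiewicz Ł3: ¬A = ¬I = I
A → ¬A = I → I = true  [min(1, 1−½+½)]
They differ because K3 and Łukasiewicz Ł3 treat I differently under implication.

I; true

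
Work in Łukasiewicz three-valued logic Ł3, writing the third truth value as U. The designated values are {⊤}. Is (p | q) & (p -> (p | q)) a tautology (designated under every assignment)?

Countermodel: p=U, q=U gives U, which is not designated.

No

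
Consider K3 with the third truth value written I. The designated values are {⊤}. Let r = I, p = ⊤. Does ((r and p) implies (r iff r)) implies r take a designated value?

No

r and p = I and ⊤ = I
r iff r = I iff I = I
(r and p) implies (r iff r) = I implies I = I
((r and p) implies (r iff r)) implies r = I implies I = I
I ∉ {⊤}.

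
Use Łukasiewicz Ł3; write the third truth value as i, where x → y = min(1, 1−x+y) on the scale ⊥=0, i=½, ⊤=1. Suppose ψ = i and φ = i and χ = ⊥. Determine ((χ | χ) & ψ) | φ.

χ | χ = ⊥ | ⊥ = ⊥
(χ | χ) & ψ = ⊥ & i = ⊥
((χ | χ) & ψ) | φ = ⊥ | i = i

i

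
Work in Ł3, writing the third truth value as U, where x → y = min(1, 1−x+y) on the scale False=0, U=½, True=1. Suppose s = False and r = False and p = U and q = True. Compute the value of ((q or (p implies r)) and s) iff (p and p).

p implies r = U implies False = U
q or (p implies r) = True or U = True
(q or (p implies r)) and s = True and False = False
p and p = U and U = U
((q or (p implies r)) and s) iff (p and p) = False iff U = U

U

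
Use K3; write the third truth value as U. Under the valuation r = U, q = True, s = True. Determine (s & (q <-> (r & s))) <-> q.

U

r & s = U & True = U
q <-> (r & s) = True <-> U = U
s & (q <-> (r & s)) = True & U = U
(s & (q <-> (r & s))) <-> q = U <-> True = U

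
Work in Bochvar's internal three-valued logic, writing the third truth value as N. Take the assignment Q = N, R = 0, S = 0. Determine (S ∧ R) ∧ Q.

N

S ∧ R = 0 ∧ 0 = 0
(S ∧ R) ∧ Q = 0 ∧ N = N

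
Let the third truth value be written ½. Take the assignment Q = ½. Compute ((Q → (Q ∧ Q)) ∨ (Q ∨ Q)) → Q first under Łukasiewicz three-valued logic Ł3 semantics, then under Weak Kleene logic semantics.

In Łukasiewicz three-valued logic Ł3: Q ∧ Q = ½ ∧ ½ = ½
Q → (Q ∧ Q) = ½ → ½ = true  [min(1, 1−½+½)]
Q ∨ Q = ½ ∨ ½ = ½
(Q → (Q ∧ Q)) ∨ (Q ∨ Q) = true ∨ ½ = true
((Q → (Q ∧ Q)) ∨ (Q ∨ Q)) → Q = true → ½ = ½
In Weak Kleene logic: Q ∧ Q = ½ ∧ ½ = ½
Q → (Q ∧ Q) = ½ → ½ = ½
Q ∨ Q = ½ ∨ ½ = ½
(Q → (Q ∧ Q)) ∨ (Q ∨ Q) = ½ ∨ ½ = ½
((Q → (Q ∧ Q)) ∨ (Q ∨ Q)) → Q = ½ → ½ = ½

½; ½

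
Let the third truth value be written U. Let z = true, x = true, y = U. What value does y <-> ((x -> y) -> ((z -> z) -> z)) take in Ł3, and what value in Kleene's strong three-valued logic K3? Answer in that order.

U; U

In Ł3: x -> y = true -> U = U  [min(1, 1−1+½)]
z -> z = true -> true = true
(z -> z) -> z = true -> true = true
(x -> y) -> ((z -> z) -> z) = U -> true = true
y <-> ((x -> y) -> ((z -> z) -> z)) = U <-> true = U
In Kleene's strong three-valued logic K3: x -> y = true -> U = U  [~true | U]
z -> z = true -> true = true
(z -> z) -> z = true -> true = true
(x -> y) -> ((z -> z) -> z) = U -> true = true
y <-> ((x -> y) -> ((z -> z) -> z)) = U <-> true = U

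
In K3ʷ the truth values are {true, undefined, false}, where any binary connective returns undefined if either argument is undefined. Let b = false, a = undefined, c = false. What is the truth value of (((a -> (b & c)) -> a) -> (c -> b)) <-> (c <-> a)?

b & c = false & false = false
a -> (b & c) = undefined -> false = undefined  [any arg is the third value ⇒ result is the third value]
(a -> (b & c)) -> a = undefined -> undefined = undefined
c -> b = false -> false = true
((a -> (b & c)) -> a) -> (c -> b) = undefined -> true = undefined
c <-> a = false <-> undefined = undefined
(((a -> (b & c)) -> a) -> (c -> b)) <-> (c <-> a) = undefined <-> undefined = undefined

undefined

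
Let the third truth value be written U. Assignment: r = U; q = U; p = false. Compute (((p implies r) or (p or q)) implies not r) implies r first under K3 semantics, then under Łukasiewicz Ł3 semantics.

U; true

In K3: p implies r = false implies U = true  [not false or U]
p or q = false or U = U
(p implies r) or (p or q) = true or U = true
not r = not U = U
((p implies r) or (p or q)) implies not r = true implies U = U
(((p implies r) or (p or q)) implies not r) implies r = U implies U = U
In Łukasiewicz Ł3: p implies r = false implies U = true  [min(1, 1−0+½)]
p or q = false or U = U
(p implies r) or (p or q) = true or U = true
not r = not U = U
((p implies r) or (p or q)) implies not r = true implies U = U
(((p implies r) or (p or q)) implies not r) implies r = U implies U = true
They differ because K3 and Łukasiewicz Ł3 treat U differently under implication.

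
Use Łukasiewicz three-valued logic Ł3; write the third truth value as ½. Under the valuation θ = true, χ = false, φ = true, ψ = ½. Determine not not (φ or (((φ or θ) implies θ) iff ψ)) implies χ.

φ or θ = true or true = true
(φ or θ) implies θ = true implies true = true
((φ or θ) implies θ) iff ψ = true iff ½ = ½  [1 − |1−½|]
φ or (((φ or θ) implies θ) iff ψ) = true or ½ = true
not (φ or (((φ or θ) implies θ) iff ψ)) = not true = false
not not (φ or (((φ or θ) implies θ) iff ψ)) = not false = true
not not (φ or (((φ or θ) implies θ) iff ψ)) implies χ = true implies false = false

false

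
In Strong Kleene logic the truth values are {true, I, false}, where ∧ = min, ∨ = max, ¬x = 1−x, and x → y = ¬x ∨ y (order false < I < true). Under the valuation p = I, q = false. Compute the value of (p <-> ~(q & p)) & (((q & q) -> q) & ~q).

q & p = false & I = false
~(q & p) = ~false = true
p <-> ~(q & p) = I <-> true = I
q & q = false & false = false
(q & q) -> q = false -> false = true
~q = ~false = true
((q & q) -> q) & ~q = true & true = true
(p <-> ~(q & p)) & (((q & q) -> q) & ~q) = I & true = I

I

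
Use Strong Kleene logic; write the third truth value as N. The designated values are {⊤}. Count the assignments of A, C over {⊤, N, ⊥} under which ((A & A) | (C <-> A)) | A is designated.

Designated under: (A=⊤, C=⊤); (A=⊤, C=N); (A=⊤, C=⊥); (A=⊥, C=⊥).

4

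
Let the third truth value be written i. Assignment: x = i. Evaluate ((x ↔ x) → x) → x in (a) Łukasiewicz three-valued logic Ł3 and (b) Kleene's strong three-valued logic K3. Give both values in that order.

true; i

In Łukasiewicz three-valued logic Ł3: x ↔ x = i ↔ i = true  [1 − |½−½|]
(x ↔ x) → x = true → i = i
((x ↔ x) → x) → x = i → i = true
In Kleene's strong three-valued logic K3: x ↔ x = i ↔ i = i
(x ↔ x) → x = i → i = i  [¬i ∨ i]
((x ↔ x) → x) → x = i → i = i
They differ because Łukasiewicz three-valued logic Ł3 and Kleene's strong three-valued logic K3 treat i differently under implication.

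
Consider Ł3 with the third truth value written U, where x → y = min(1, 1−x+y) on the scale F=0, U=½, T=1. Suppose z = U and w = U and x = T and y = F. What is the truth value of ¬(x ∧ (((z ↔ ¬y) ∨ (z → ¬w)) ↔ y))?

T

¬y = ¬F = T
z ↔ ¬y = U ↔ T = U  [1 − |½−1|]
¬w = ¬U = U
z → ¬w = U → U = T
(z ↔ ¬y) ∨ (z → ¬w) = U ∨ T = T
((z ↔ ¬y) ∨ (z → ¬w)) ↔ y = T ↔ F = F
x ∧ (((z ↔ ¬y) ∨ (z → ¬w)) ↔ y) = T ∧ F = F
¬(x ∧ (((z ↔ ¬y) ∨ (z → ¬w)) ↔ y)) = ¬F = T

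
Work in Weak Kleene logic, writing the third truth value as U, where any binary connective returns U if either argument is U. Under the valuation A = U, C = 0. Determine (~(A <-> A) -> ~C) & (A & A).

A <-> A = U <-> U = U
~(A <-> A) = ~U = U
~C = ~0 = 1
~(A <-> A) -> ~C = U -> 1 = U  [any arg is the third value ⇒ result is the third value]
A & A = U & U = U
(~(A <-> A) -> ~C) & (A & A) = U & U = U

U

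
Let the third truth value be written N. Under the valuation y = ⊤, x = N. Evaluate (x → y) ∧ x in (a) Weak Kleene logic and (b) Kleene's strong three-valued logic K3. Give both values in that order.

In Weak Kleene logic: x → y = N → ⊤ = N
(x → y) ∧ x = N ∧ N = N
In Kleene's strong three-valued logic K3: x → y = N → ⊤ = ⊤
(x → y) ∧ x = ⊤ ∧ N = N

N; N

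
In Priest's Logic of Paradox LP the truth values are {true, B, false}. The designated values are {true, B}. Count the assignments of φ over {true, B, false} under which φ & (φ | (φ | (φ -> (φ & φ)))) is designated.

2

φ=true: true ✓
φ=B: B ✓
φ=false: false ·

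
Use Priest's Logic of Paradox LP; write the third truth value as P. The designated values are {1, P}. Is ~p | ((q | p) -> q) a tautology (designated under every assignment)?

No

Countermodel: p=1, q=0 gives 0, which is not designated.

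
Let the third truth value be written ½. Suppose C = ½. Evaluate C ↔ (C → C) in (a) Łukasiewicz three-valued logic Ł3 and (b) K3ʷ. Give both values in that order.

½; ½

In Łukasiewicz three-valued logic Ł3: C → C = ½ → ½ = True  [min(1, 1−½+½)]
C ↔ (C → C) = ½ ↔ True = ½
In K3ʷ: C → C = ½ → ½ = ½  [any arg is the third value ⇒ result is the third value]
C ↔ (C → C) = ½ ↔ ½ = ½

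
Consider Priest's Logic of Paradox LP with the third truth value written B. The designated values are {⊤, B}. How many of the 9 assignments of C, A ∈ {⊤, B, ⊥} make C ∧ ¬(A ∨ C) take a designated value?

2

Designated under: (C=B, A=B); (C=B, A=⊥).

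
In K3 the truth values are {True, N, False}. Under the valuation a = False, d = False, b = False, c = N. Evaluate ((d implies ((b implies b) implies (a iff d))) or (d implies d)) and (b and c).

False

b implies b = False implies False = True
a iff d = False iff False = True
(b implies b) implies (a iff d) = True implies True = True
d implies ((b implies b) implies (a iff d)) = False implies True = True
d implies d = False implies False = True
(d implies ((b implies b) implies (a iff d))) or (d implies d) = True or True = True
b and c = False and N = False
((d implies ((b implies b) implies (a iff d))) or (d implies d)) and (b and c) = True and False = False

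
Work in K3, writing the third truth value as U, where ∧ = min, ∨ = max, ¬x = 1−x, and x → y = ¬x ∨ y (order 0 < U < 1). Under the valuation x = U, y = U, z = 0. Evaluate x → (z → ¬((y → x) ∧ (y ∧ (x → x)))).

y → x = U → U = U  [¬U ∨ U]
x → x = U → U = U
y ∧ (x → x) = U ∧ U = U
(y → x) ∧ (y ∧ (x → x)) = U ∧ U = U
¬((y → x) ∧ (y ∧ (x → x))) = ¬U = U
z → ¬((y → x) ∧ (y ∧ (x → x))) = 0 → U = 1
x → (z → ¬((y → x) ∧ (y ∧ (x → x)))) = U → 1 = 1

1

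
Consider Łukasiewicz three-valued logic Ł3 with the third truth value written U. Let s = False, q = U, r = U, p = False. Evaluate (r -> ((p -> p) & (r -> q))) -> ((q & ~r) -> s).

p -> p = False -> False = True
r -> q = U -> U = True  [min(1, 1−½+½)]
(p -> p) & (r -> q) = True & True = True
r -> ((p -> p) & (r -> q)) = U -> True = True
~r = ~U = U
q & ~r = U & U = U
(q & ~r) -> s = U -> False = U
(r -> ((p -> p) & (r -> q))) -> ((q & ~r) -> s) = True -> U = U

U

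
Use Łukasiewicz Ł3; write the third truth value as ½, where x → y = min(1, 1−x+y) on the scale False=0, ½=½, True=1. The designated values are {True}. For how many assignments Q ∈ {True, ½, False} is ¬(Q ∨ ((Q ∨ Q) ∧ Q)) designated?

1

Q=True: False ·
Q=½: ½ ·
Q=False: True ✓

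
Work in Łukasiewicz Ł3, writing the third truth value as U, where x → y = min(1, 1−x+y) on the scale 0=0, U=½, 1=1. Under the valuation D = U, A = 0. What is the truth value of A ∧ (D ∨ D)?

D ∨ D = U ∨ U = U
A ∧ (D ∨ D) = 0 ∧ U = 0

0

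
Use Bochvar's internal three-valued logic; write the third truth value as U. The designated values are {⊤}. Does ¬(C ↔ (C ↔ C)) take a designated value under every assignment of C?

No

Countermodel: C=⊤ gives ⊥, which is not designated.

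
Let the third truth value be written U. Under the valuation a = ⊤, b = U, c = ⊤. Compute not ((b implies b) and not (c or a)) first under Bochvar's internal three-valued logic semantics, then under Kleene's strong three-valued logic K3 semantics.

U; ⊤

In Bochvar's internal three-valued logic: b implies b = U implies U = U
c or a = ⊤ or ⊤ = ⊤
not (c or a) = not ⊤ = ⊥
(b implies b) and not (c or a) = U and ⊥ = U
not ((b implies b) and not (c or a)) = not U = U
In Kleene's strong three-valued logic K3: b implies b = U implies U = U  [not U or U]
c or a = ⊤ or ⊤ = ⊤
not (c or a) = not ⊤ = ⊥
(b implies b) and not (c or a) = U and ⊥ = ⊥
not ((b implies b) and not (c or a)) = not ⊥ = ⊤
They differ because Bochvar's internal three-valued logic and Kleene's strong three-valued logic K3 treat U differently under the binary connectives.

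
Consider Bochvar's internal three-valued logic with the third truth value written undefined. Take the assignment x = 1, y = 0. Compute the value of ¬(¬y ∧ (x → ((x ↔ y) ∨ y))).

1

¬y = ¬0 = 1
x ↔ y = 1 ↔ 0 = 0
(x ↔ y) ∨ y = 0 ∨ 0 = 0
x → ((x ↔ y) ∨ y) = 1 → 0 = 0
¬y ∧ (x → ((x ↔ y) ∨ y)) = 1 ∧ 0 = 0
¬(¬y ∧ (x → ((x ↔ y) ∨ y))) = ¬0 = 1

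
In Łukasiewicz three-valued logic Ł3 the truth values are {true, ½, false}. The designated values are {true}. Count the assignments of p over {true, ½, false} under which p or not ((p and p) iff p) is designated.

p=true: true ✓
p=½: ½ ·
p=false: false ·

1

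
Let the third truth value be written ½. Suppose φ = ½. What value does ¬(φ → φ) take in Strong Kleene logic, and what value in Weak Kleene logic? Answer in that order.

½; ½

In Strong Kleene logic: φ → φ = ½ → ½ = ½
¬(φ → φ) = ¬½ = ½
In Weak Kleene logic: φ → φ = ½ → ½ = ½  [any arg is the third value ⇒ result is the third value]
¬(φ → φ) = ¬½ = ½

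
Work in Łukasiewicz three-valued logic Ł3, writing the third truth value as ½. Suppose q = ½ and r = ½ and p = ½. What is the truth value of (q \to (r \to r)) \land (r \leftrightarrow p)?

T

r \to r = ½ \to ½ = T  [min(1, 1−½+½)]
q \to (r \to r) = ½ \to T = T
r \leftrightarrow p = ½ \leftrightarrow ½ = T
(q \to (r \to r)) \land (r \leftrightarrow p) = T \land T = T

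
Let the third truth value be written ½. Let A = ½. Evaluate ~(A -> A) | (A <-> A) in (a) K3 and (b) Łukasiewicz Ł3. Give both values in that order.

In K3: A -> A = ½ -> ½ = ½  [~½ | ½]
~(A -> A) = ~½ = ½
A <-> A = ½ <-> ½ = ½
~(A -> A) | (A <-> A) = ½ | ½ = ½
In Łukasiewicz Ł3: A -> A = ½ -> ½ = ⊤
~(A -> A) = ~⊤ = ⊥
A <-> A = ½ <-> ½ = ⊤
~(A -> A) | (A <-> A) = ⊥ | ⊤ = ⊤
They differ because K3 and Łukasiewicz Ł3 treat ½ differently under implication.

½; ⊤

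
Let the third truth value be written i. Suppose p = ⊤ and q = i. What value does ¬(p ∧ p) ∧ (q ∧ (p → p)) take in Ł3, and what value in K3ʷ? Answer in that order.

⊥; i

In Ł3: p ∧ p = ⊤ ∧ ⊤ = ⊤
¬(p ∧ p) = ¬⊤ = ⊥
p → p = ⊤ → ⊤ = ⊤
q ∧ (p → p) = i ∧ ⊤ = i
¬(p ∧ p) ∧ (q ∧ (p → p)) = ⊥ ∧ i = ⊥
In K3ʷ: p ∧ p = ⊤ ∧ ⊤ = ⊤
¬(p ∧ p) = ¬⊤ = ⊥
p → p = ⊤ → ⊤ = ⊤
q ∧ (p → p) = i ∧ ⊤ = i
¬(p ∧ p) ∧ (q ∧ (p → p)) = ⊥ ∧ i = i
They differ because Ł3 and K3ʷ treat i differently under the binary connectives.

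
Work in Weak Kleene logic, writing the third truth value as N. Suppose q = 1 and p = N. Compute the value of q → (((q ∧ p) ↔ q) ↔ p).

N

q ∧ p = 1 ∧ N = N
(q ∧ p) ↔ q = N ↔ 1 = N
((q ∧ p) ↔ q) ↔ p = N ↔ N = N
q → (((q ∧ p) ↔ q) ↔ p) = 1 → N = N  [any arg is the third value ⇒ result is the third value]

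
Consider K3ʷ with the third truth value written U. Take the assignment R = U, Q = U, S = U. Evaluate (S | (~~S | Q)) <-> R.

U

~S = ~U = U
~~S = ~U = U
~~S | Q = U | U = U
S | (~~S | Q) = U | U = U
(S | (~~S | Q)) <-> R = U <-> U = U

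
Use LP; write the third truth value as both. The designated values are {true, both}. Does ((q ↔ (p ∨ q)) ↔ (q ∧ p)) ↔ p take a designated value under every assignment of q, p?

Every assignment of q, p over {true, both, false} gives a value in {true, both}.
In particular, with q=both, p=both: ((q ↔ (p ∨ q)) ↔ (q ∧ p)) ↔ p = both.

Yes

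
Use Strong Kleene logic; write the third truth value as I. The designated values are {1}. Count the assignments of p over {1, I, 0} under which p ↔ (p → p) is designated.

1

p=1: 1 ✓
p=I: I ·
p=0: 0 ·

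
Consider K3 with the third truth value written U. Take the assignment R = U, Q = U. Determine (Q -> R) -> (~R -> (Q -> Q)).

Q -> R = U -> U = U  [~U | U]
~R = ~U = U
Q -> Q = U -> U = U
~R -> (Q -> Q) = U -> U = U
(Q -> R) -> (~R -> (Q -> Q)) = U -> U = U

U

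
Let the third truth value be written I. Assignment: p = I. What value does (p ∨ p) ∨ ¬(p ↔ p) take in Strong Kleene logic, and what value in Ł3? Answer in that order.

In Strong Kleene logic: p ∨ p = I ∨ I = I
p ↔ p = I ↔ I = I
¬(p ↔ p) = ¬I = I
(p ∨ p) ∨ ¬(p ↔ p) = I ∨ I = I
In Ł3: p ∨ p = I ∨ I = I
p ↔ p = I ↔ I = ⊤  [1 − |½−½|]
¬(p ↔ p) = ¬⊤ = ⊥
(p ∨ p) ∨ ¬(p ↔ p) = I ∨ ⊥ = I

I; I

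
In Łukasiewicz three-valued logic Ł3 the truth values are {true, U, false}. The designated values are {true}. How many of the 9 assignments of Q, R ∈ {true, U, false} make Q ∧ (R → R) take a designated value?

3

Designated under: (Q=true, R=true); (Q=true, R=U); (Q=true, R=false).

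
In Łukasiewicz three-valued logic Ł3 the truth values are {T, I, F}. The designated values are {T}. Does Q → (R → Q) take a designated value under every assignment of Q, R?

Yes

Every assignment of Q, R over {T, I, F} gives a value in {T}.
In particular, with Q=I, R=I: Q → (R → Q) = T.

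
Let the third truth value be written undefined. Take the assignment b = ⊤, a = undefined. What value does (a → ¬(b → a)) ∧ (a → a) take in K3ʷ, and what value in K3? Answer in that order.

undefined; undefined

In K3ʷ: b → a = ⊤ → undefined = undefined  [any arg is the third value ⇒ result is the third value]
¬(b → a) = ¬undefined = undefined
a → ¬(b → a) = undefined → undefined = undefined
a → a = undefined → undefined = undefined
(a → ¬(b → a)) ∧ (a → a) = undefined ∧ undefined = undefined
In K3: b → a = ⊤ → undefined = undefined  [¬⊤ ∨ undefined]
¬(b → a) = ¬undefined = undefined
a → ¬(b → a) = undefined → undefined = undefined
a → a = undefined → undefined = undefined
(a → ¬(b → a)) ∧ (a → a) = undefined ∧ undefined = undefined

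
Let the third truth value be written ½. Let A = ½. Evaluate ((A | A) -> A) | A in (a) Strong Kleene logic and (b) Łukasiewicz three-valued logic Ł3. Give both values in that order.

½; True

In Strong Kleene logic: A | A = ½ | ½ = ½
(A | A) -> A = ½ -> ½ = ½  [~½ | ½]
((A | A) -> A) | A = ½ | ½ = ½
In Łukasiewicz three-valued logic Ł3: A | A = ½ | ½ = ½
(A | A) -> A = ½ -> ½ = True  [min(1, 1−½+½)]
((A | A) -> A) | A = True | ½ = True
They differ because Strong Kleene logic and Łukasiewicz three-valued logic Ł3 treat ½ differently under implication.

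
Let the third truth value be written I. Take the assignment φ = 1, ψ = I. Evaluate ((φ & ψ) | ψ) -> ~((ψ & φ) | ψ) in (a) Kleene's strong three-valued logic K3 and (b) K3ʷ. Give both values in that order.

I; I

In Kleene's strong three-valued logic K3: φ & ψ = 1 & I = I
(φ & ψ) | ψ = I | I = I
ψ & φ = I & 1 = I
(ψ & φ) | ψ = I | I = I
~((ψ & φ) | ψ) = ~I = I
((φ & ψ) | ψ) -> ~((ψ & φ) | ψ) = I -> I = I  [~I | I]
In K3ʷ: φ & ψ = 1 & I = I
(φ & ψ) | ψ = I | I = I
ψ & φ = I & 1 = I
(ψ & φ) | ψ = I | I = I
~((ψ & φ) | ψ) = ~I = I
((φ & ψ) | ψ) -> ~((ψ & φ) | ψ) = I -> I = I  [any arg is the third value ⇒ result is the third value]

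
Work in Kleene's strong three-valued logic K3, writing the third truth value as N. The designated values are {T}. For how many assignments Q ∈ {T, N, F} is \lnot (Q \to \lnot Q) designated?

1

Q=T: T ✓
Q=N: N ·
Q=F: F ·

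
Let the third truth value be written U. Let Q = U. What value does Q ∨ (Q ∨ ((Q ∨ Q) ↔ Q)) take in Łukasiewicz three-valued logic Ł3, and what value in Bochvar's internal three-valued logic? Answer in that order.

⊤; U

In Łukasiewicz three-valued logic Ł3: Q ∨ Q = U ∨ U = U
(Q ∨ Q) ↔ Q = U ↔ U = ⊤
Q ∨ ((Q ∨ Q) ↔ Q) = U ∨ ⊤ = ⊤
Q ∨ (Q ∨ ((Q ∨ Q) ↔ Q)) = U ∨ ⊤ = ⊤
In Bochvar's internal three-valued logic: Q ∨ Q = U ∨ U = U
(Q ∨ Q) ↔ Q = U ↔ U = U
Q ∨ ((Q ∨ Q) ↔ Q) = U ∨ U = U
Q ∨ (Q ∨ ((Q ∨ Q) ↔ Q)) = U ∨ U = U
They differ because Łukasiewicz three-valued logic Ł3 and Bochvar's internal three-valued logic treat U differently under the binary connectives.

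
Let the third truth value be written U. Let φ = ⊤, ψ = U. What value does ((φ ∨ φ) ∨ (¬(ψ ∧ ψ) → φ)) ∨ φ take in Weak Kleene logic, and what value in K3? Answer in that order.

In Weak Kleene logic: φ ∨ φ = ⊤ ∨ ⊤ = ⊤
ψ ∧ ψ = U ∧ U = U
¬(ψ ∧ ψ) = ¬U = U
¬(ψ ∧ ψ) → φ = U → ⊤ = U  [any arg is the third value ⇒ result is the third value]
(φ ∨ φ) ∨ (¬(ψ ∧ ψ) → φ) = ⊤ ∨ U = U
((φ ∨ φ) ∨ (¬(ψ ∧ ψ) → φ)) ∨ φ = U ∨ ⊤ = U
In K3: φ ∨ φ = ⊤ ∨ ⊤ = ⊤
ψ ∧ ψ = U ∧ U = U
¬(ψ ∧ ψ) = ¬U = U
¬(ψ ∧ ψ) → φ = U → ⊤ = ⊤  [¬U ∨ ⊤]
(φ ∨ φ) ∨ (¬(ψ ∧ ψ) → φ) = ⊤ ∨ ⊤ = ⊤
((φ ∨ φ) ∨ (¬(ψ ∧ ψ) → φ)) ∨ φ = ⊤ ∨ ⊤ = ⊤
They differ because Weak Kleene logic and K3 treat U differently under the binary connectives.

U; ⊤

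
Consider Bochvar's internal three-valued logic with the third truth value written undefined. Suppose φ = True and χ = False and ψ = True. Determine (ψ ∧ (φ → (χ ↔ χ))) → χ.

χ ↔ χ = False ↔ False = True
φ → (χ ↔ χ) = True → True = True
ψ ∧ (φ → (χ ↔ χ)) = True ∧ True = True
(ψ ∧ (φ → (χ ↔ χ))) → χ = True → False = False

False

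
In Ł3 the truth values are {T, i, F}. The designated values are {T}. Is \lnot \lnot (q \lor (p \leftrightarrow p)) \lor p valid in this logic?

Every assignment of q, p over {T, i, F} gives a value in {T}.
In particular, with q=i, p=i: \lnot \lnot (q \lor (p \leftrightarrow p)) \lor p = T.

Yes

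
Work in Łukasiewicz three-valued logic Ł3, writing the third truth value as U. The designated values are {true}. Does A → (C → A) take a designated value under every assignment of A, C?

Every assignment of A, C over {true, U, false} gives a value in {true}.
In particular, with A=U, C=U: A → (C → A) = true.

Yes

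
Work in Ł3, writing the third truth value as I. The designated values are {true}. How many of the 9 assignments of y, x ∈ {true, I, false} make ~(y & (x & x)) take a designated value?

Of the 9 assignments, 5 give a value in {true}.

5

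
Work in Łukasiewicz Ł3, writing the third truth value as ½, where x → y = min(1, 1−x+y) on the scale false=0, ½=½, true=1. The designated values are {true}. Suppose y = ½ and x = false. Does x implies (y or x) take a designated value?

y or x = ½ or false = ½
x implies (y or x) = false implies ½ = true  [min(1, 1−0+½)]
true ∈ {true}.

Yes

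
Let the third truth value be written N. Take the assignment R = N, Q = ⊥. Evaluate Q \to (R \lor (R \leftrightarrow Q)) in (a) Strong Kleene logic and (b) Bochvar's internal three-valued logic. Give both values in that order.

In Strong Kleene logic: R \leftrightarrow Q = N \leftrightarrow ⊥ = N
R \lor (R \leftrightarrow Q) = N \lor N = N
Q \to (R \lor (R \leftrightarrow Q)) = ⊥ \to N = ⊤
In Bochvar's internal three-valued logic: R \leftrightarrow Q = N \leftrightarrow ⊥ = N
R \lor (R \leftrightarrow Q) = N \lor N = N
Q \to (R \lor (R \leftrightarrow Q)) = ⊥ \to N = N  [any arg is the third value ⇒ result is the third value]
They differ because Strong Kleene logic and Bochvar's internal three-valued logic treat N differently under the binary connectives.

⊤; N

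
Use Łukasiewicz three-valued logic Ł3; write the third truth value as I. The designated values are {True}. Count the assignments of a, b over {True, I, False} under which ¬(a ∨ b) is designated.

1

Designated under: (a=False, b=False).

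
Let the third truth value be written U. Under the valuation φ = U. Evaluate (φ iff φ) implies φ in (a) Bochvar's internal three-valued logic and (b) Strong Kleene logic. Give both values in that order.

In Bochvar's internal three-valued logic: φ iff φ = U iff U = U
(φ iff φ) implies φ = U implies U = U  [any arg is the third value ⇒ result is the third value]
In Strong Kleene logic: φ iff φ = U iff U = U
(φ iff φ) implies φ = U implies U = U

U; U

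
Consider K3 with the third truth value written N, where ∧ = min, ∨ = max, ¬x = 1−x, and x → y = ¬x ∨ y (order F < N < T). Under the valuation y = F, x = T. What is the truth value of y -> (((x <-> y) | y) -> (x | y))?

x <-> y = T <-> F = F
(x <-> y) | y = F | F = F
x | y = T | F = T
((x <-> y) | y) -> (x | y) = F -> T = T
y -> (((x <-> y) | y) -> (x | y)) = F -> T = T

T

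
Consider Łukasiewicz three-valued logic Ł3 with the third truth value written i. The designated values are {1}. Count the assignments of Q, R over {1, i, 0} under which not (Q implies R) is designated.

Designated under: (Q=1, R=0).

1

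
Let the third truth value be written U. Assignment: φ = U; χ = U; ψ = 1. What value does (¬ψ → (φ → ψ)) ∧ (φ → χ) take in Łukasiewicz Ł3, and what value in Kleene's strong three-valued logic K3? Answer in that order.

In Łukasiewicz Ł3: ¬ψ = ¬1 = 0
φ → ψ = U → 1 = 1  [min(1, 1−½+1)]
¬ψ → (φ → ψ) = 0 → 1 = 1
φ → χ = U → U = 1
(¬ψ → (φ → ψ)) ∧ (φ → χ) = 1 ∧ 1 = 1
In Kleene's strong three-valued logic K3: ¬ψ = ¬1 = 0
φ → ψ = U → 1 = 1
¬ψ → (φ → ψ) = 0 → 1 = 1
φ → χ = U → U = U
(¬ψ → (φ → ψ)) ∧ (φ → χ) = 1 ∧ U = U
They differ because Łukasiewicz Ł3 and Kleene's strong three-valued logic K3 treat U differently under implication.

1; U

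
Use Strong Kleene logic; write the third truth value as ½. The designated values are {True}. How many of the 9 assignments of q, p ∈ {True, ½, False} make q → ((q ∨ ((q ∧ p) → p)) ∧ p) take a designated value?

Of the 9 assignments, 5 give a value in {True}.

5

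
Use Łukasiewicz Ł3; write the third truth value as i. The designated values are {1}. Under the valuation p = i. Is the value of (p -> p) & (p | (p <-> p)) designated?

p -> p = i -> i = 1  [min(1, 1−½+½)]
p <-> p = i <-> i = 1
p | (p <-> p) = i | 1 = 1
(p -> p) & (p | (p <-> p)) = 1 & 1 = 1
1 ∈ {1}.

Yes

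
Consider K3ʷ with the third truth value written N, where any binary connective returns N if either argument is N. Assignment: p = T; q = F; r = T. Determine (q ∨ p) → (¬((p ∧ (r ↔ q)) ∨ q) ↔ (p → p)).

q ∨ p = F ∨ T = T
r ↔ q = T ↔ F = F
p ∧ (r ↔ q) = T ∧ F = F
(p ∧ (r ↔ q)) ∨ q = F ∨ F = F
¬((p ∧ (r ↔ q)) ∨ q) = ¬F = T
p → p = T → T = T
¬((p ∧ (r ↔ q)) ∨ q) ↔ (p → p) = T ↔ T = T
(q ∨ p) → (¬((p ∧ (r ↔ q)) ∨ q) ↔ (p → p)) = T → T = T

T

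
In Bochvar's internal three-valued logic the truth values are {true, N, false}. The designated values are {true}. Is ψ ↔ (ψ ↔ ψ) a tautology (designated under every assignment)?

No

Countermodel: ψ=N gives N, which is not designated.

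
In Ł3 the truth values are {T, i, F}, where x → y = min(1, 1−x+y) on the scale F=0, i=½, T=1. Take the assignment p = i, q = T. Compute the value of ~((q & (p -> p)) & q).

F

p -> p = i -> i = T
q & (p -> p) = T & T = T
(q & (p -> p)) & q = T & T = T
~((q & (p -> p)) & q) = ~T = F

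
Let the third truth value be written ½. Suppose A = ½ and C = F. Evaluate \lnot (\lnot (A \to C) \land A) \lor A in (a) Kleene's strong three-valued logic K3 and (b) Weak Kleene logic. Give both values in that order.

½; ½

In Kleene's strong three-valued logic K3: A \to C = ½ \to F = ½
\lnot (A \to C) = \lnot ½ = ½
\lnot (A \to C) \land A = ½ \land ½ = ½
\lnot (\lnot (A \to C) \land A) = \lnot ½ = ½
\lnot (\lnot (A \to C) \land A) \lor A = ½ \lor ½ = ½
In Weak Kleene logic: A \to C = ½ \to F = ½
\lnot (A \to C) = \lnot ½ = ½
\lnot (A \to C) \land A = ½ \land ½ = ½
\lnot (\lnot (A \to C) \land A) = \lnot ½ = ½
\lnot (\lnot (A \to C) \land A) \lor A = ½ \lor ½ = ½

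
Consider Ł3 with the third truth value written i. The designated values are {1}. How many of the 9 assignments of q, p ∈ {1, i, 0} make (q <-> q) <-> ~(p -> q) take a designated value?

Designated under: (q=0, p=1).

1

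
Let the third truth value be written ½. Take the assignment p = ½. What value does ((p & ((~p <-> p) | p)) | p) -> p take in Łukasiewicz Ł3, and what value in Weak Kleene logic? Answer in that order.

T; ½

In Łukasiewicz Ł3: ~p = ~½ = ½
~p <-> p = ½ <-> ½ = T
(~p <-> p) | p = T | ½ = T
p & ((~p <-> p) | p) = ½ & T = ½
(p & ((~p <-> p) | p)) | p = ½ | ½ = ½
((p & ((~p <-> p) | p)) | p) -> p = ½ -> ½ = T
In Weak Kleene logic: ~p = ~½ = ½
~p <-> p = ½ <-> ½ = ½
(~p <-> p) | p = ½ | ½ = ½
p & ((~p <-> p) | p) = ½ & ½ = ½
(p & ((~p <-> p) | p)) | p = ½ | ½ = ½
((p & ((~p <-> p) | p)) | p) -> p = ½ -> ½ = ½  [any arg is the third value ⇒ result is the third value]
They differ because Łukasiewicz Ł3 and Weak Kleene logic treat ½ differently under the binary connectives.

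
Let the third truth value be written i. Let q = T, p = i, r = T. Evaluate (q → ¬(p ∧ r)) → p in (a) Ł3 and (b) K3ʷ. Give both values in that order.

In Ł3: p ∧ r = i ∧ T = i
¬(p ∧ r) = ¬i = i
q → ¬(p ∧ r) = T → i = i
(q → ¬(p ∧ r)) → p = i → i = T
In K3ʷ: p ∧ r = i ∧ T = i
¬(p ∧ r) = ¬i = i
q → ¬(p ∧ r) = T → i = i  [any arg is the third value ⇒ result is the third value]
(q → ¬(p ∧ r)) → p = i → i = i
They differ because Ł3 and K3ʷ treat i differently under the binary connectives.

T; i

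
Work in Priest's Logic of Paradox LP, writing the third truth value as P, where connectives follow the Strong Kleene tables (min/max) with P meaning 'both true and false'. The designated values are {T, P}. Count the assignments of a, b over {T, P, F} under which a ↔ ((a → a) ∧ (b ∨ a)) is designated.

8

Of the 9 assignments, 8 give a value in {T, P}.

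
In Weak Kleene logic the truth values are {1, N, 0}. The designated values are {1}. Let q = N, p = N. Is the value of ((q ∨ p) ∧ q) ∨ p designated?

No

q ∨ p = N ∨ N = N
(q ∨ p) ∧ q = N ∧ N = N
((q ∨ p) ∧ q) ∨ p = N ∨ N = N
N ∉ {1}.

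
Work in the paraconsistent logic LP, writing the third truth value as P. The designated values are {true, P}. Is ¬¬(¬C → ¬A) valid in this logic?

No

Countermodel: C=false, A=true gives false, which is not designated.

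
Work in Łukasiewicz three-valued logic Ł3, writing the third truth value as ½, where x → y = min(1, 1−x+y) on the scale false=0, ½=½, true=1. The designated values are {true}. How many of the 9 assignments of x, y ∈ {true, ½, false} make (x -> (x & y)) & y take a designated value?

3

Designated under: (x=true, y=true); (x=½, y=true); (x=false, y=true).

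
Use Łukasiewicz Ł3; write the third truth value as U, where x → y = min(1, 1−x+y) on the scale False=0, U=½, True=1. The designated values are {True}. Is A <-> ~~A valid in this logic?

Every assignment of A over {True, U, False} gives a value in {True}.
In particular, with A=U: A <-> ~~A = True.

Yes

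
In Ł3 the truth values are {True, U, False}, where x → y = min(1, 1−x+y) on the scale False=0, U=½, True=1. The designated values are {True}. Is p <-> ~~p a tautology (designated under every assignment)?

Every assignment of p over {True, U, False} gives a value in {True}.
In particular, with p=U: p <-> ~~p = True.

Yes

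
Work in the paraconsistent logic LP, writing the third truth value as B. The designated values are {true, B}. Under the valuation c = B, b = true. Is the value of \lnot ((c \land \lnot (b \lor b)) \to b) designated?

b \lor b = true \lor true = true
\lnot (b \lor b) = \lnot true = false
c \land \lnot (b \lor b) = B \land false = false
(c \land \lnot (b \lor b)) \to b = false \to true = true
\lnot ((c \land \lnot (b \lor b)) \to b) = \lnot true = false
false ∉ {true, B}.

No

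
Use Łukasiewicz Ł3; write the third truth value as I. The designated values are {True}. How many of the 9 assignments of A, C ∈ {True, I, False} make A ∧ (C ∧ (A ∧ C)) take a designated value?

Designated under: (A=True, C=True).

1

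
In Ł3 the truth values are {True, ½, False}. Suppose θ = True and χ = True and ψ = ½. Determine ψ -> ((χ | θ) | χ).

χ | θ = True | True = True
(χ | θ) | χ = True | True = True
ψ -> ((χ | θ) | χ) = ½ -> True = True

True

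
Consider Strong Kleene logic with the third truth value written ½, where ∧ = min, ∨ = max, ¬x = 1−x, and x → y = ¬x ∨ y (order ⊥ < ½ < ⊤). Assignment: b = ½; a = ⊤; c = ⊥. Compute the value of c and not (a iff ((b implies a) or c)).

⊥

b implies a = ½ implies ⊤ = ⊤  [not ½ or ⊤]
(b implies a) or c = ⊤ or ⊥ = ⊤
a iff ((b implies a) or c) = ⊤ iff ⊤ = ⊤
not (a iff ((b implies a) or c)) = not ⊤ = ⊥
c and not (a iff ((b implies a) or c)) = ⊥ and ⊥ = ⊥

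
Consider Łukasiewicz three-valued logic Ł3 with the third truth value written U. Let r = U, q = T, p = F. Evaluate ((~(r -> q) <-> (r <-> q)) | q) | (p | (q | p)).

T

r -> q = U -> T = T  [min(1, 1−½+1)]
~(r -> q) = ~T = F
r <-> q = U <-> T = U
~(r -> q) <-> (r <-> q) = F <-> U = U
(~(r -> q) <-> (r <-> q)) | q = U | T = T
q | p = T | F = T
p | (q | p) = F | T = T
((~(r -> q) <-> (r <-> q)) | q) | (p | (q | p)) = T | T = T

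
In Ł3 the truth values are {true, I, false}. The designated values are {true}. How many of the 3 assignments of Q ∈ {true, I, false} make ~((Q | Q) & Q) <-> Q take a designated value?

Q=true: false ·
Q=I: true ✓
Q=false: false ·

1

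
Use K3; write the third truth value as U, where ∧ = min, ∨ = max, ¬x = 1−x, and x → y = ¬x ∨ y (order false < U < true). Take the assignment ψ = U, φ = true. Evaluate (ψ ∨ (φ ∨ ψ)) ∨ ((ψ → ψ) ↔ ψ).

true

φ ∨ ψ = true ∨ U = true
ψ ∨ (φ ∨ ψ) = U ∨ true = true
ψ → ψ = U → U = U  [¬U ∨ U]
(ψ → ψ) ↔ ψ = U ↔ U = U
(ψ ∨ (φ ∨ ψ)) ∨ ((ψ → ψ) ↔ ψ) = true ∨ U = true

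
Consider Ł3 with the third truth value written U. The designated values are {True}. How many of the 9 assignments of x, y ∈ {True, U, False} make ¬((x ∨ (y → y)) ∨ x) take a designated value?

Of the 9 assignments, 0 give a value in {True}.

0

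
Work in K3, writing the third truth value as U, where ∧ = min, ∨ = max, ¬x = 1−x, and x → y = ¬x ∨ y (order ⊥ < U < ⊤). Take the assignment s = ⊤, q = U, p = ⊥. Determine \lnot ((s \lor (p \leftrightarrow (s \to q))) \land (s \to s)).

s \to q = ⊤ \to U = U  [\lnot ⊤ \lor U]
p \leftrightarrow (s \to q) = ⊥ \leftrightarrow U = U
s \lor (p \leftrightarrow (s \to q)) = ⊤ \lor U = ⊤
s \to s = ⊤ \to ⊤ = ⊤
(s \lor (p \leftrightarrow (s \to q))) \land (s \to s) = ⊤ \land ⊤ = ⊤
\lnot ((s \lor (p \leftrightarrow (s \to q))) \land (s \to s)) = \lnot ⊤ = ⊥

⊥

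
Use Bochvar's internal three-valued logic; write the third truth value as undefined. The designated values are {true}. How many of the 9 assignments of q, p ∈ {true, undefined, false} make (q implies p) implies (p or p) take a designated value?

Designated under: (q=true, p=true); (q=true, p=false); (q=false, p=true).

3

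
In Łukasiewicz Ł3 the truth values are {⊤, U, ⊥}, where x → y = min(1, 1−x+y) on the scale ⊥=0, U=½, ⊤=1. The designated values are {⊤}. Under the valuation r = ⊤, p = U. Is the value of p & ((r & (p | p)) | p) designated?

p | p = U | U = U
r & (p | p) = ⊤ & U = U
(r & (p | p)) | p = U | U = U
p & ((r & (p | p)) | p) = U & U = U
U ∉ {⊤}.

No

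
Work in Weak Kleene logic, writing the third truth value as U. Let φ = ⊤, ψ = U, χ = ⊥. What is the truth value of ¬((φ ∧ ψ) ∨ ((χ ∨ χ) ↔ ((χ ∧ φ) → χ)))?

φ ∧ ψ = ⊤ ∧ U = U
χ ∨ χ = ⊥ ∨ ⊥ = ⊥
χ ∧ φ = ⊥ ∧ ⊤ = ⊥
(χ ∧ φ) → χ = ⊥ → ⊥ = ⊤
(χ ∨ χ) ↔ ((χ ∧ φ) → χ) = ⊥ ↔ ⊤ = ⊥
(φ ∧ ψ) ∨ ((χ ∨ χ) ↔ ((χ ∧ φ) → χ)) = U ∨ ⊥ = U
¬((φ ∧ ψ) ∨ ((χ ∨ χ) ↔ ((χ ∧ φ) → χ))) = ¬U = U

U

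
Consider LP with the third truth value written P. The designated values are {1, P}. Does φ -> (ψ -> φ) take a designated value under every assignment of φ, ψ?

Every assignment of φ, ψ over {1, P, 0} gives a value in {1, P}.
In particular, with φ=P, ψ=P: φ -> (ψ -> φ) = P.

Yes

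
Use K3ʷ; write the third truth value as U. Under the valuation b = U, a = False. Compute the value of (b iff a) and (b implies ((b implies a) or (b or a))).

U

b iff a = U iff False = U
b implies a = U implies False = U
b or a = U or False = U
(b implies a) or (b or a) = U or U = U
b implies ((b implies a) or (b or a)) = U implies U = U
(b iff a) and (b implies ((b implies a) or (b or a))) = U and U = U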